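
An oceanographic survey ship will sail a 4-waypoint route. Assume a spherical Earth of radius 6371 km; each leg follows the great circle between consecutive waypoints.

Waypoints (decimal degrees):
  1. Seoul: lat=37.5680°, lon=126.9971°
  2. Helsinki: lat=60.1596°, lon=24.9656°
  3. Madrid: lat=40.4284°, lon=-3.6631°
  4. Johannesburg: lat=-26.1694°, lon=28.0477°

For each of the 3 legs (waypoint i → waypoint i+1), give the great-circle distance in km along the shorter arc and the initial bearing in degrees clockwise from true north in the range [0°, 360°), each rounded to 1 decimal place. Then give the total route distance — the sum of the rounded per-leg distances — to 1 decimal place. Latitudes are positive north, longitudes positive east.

Leg 1: φ1=0.6556853, φ2=1.0499831, Δφ=0.3942978, Δλ=-1.7807856 rad; a=sin²(Δφ/2)+cosφ1·cosφ2·sin²(Δλ/2)=0.2766738621; c=2·atan2(√a, √(1-a))=1.107776194; dist=6371·c=7057.642 ≈ 7057.6 km; running total=7057.6 km
Leg 1 bearing: y=sinΔλ·cosφ2=-0.48665532, x=cosφ1·sinφ2-sinφ1·cosφ2·cosΔλ=0.75077849; θ=atan2(y, x)=-32.9513° <0 so +360° → 327.0487° ≈ 327.0°
Leg 2: φ1=1.0499831, φ2=0.7056087, Δφ=-0.3443744, Δλ=-0.4996651 rad; a=sin²(Δφ/2)+cosφ1·cosφ2·sin²(Δλ/2)=0.0525102464; c=2·atan2(√a, √(1-a))=0.462411063; dist=6371·c=2946.021 ≈ 2946.0 km; running total=10003.6 km
Leg 2 bearing: y=sinΔλ·cosφ2=-0.36472309, x=cosφ1·sinφ2-sinφ1·cosφ2·cosΔλ=-0.25688275; θ=atan2(y, x)=-125.1579° <0 so +360° → 234.8421° ≈ 234.8°
Leg 3: φ1=0.7056087, φ2=-0.4567422, Δφ=-1.1623509, Δλ=0.5534579 rad; a=sin²(Δφ/2)+cosφ1·cosφ2·sin²(Δλ/2)=0.3524042810; c=2·atan2(√a, √(1-a))=1.271140448; dist=6371·c=8098.436 ≈ 8098.4 km; running total=18102.0 km
Leg 3 bearing: y=sinΔλ·cosφ2=0.47175160, x=cosφ1·sinφ2-sinφ1·cosφ2·cosΔλ=-0.83085043; θ=atan2(y, x)=150.4124° ≈ 150.4°

Leg 1: dist=7057.6 km, bearing=327.0°
Leg 2: dist=2946.0 km, bearing=234.8°
Leg 3: dist=8098.4 km, bearing=150.4°
Total: 18102.0 km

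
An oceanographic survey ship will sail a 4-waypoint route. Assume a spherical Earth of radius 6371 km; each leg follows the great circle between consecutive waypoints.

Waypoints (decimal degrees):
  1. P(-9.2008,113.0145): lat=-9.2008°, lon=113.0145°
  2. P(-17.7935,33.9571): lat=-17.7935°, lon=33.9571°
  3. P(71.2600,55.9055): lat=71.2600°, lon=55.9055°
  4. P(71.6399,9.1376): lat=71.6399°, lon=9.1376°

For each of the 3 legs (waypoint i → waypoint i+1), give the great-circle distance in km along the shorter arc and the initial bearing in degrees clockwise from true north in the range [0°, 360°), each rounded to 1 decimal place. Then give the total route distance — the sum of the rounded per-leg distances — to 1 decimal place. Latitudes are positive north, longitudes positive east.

Leg 1: dist=8546.8 km, bearing=253.7°
Leg 2: dist=10043.6 km, bearing=6.9°
Leg 3: dist=1613.6 km, bearing=293.7°
Total: 20204.0 km

Leg 1: φ1=-0.1605843, φ2=-0.3105552, Δφ=-0.1499709, Δλ=-1.3798119 rad; a=sin²(Δφ/2)+cosφ1·cosφ2·sin²(Δλ/2)=0.3863592907; c=2·atan2(√a, √(1-a))=1.341511199; dist=6371·c=8546.768 ≈ 8546.8 km; running total=8546.8 km
Leg 1 bearing: y=sinΔλ·cosφ2=-0.93485167, x=cosφ1·sinφ2-sinφ1·cosφ2·cosΔλ=-0.27275539; θ=atan2(y, x)=-106.2653° <0 so +360° → 253.7347° ≈ 253.7°
Leg 2: φ1=-0.3105552, φ2=1.2437216, Δφ=1.5542768, Δλ=0.3830718 rad; a=sin²(Δφ/2)+cosφ1·cosφ2·sin²(Δλ/2)=0.5028264997; c=2·atan2(√a, √(1-a))=1.576449356; dist=6371·c=10043.559 ≈ 10043.6 km; running total=18590.4 km
Leg 2 bearing: y=sinΔλ·cosφ2=0.12008311, x=cosφ1·sinφ2-sinφ1·cosφ2·cosΔλ=0.99274775; θ=atan2(y, x)=6.8970° ≈ 6.9°
Leg 3: φ1=1.2437216, φ2=1.2503521, Δφ=0.0066305, Δλ=-0.8162538 rad; a=sin²(Δφ/2)+cosφ1·cosφ2·sin²(Δλ/2)=0.0159518648; c=2·atan2(√a, √(1-a))=0.253277829; dist=6371·c=1613.633 ≈ 1613.6 km; running total=20204.0 km
Leg 3 bearing: y=sinΔλ·cosφ2=-0.22949566, x=cosφ1·sinφ2-sinφ1·cosφ2·cosΔλ=0.10060494; θ=atan2(y, x)=-66.3286° <0 so +360° → 293.6714° ≈ 293.7°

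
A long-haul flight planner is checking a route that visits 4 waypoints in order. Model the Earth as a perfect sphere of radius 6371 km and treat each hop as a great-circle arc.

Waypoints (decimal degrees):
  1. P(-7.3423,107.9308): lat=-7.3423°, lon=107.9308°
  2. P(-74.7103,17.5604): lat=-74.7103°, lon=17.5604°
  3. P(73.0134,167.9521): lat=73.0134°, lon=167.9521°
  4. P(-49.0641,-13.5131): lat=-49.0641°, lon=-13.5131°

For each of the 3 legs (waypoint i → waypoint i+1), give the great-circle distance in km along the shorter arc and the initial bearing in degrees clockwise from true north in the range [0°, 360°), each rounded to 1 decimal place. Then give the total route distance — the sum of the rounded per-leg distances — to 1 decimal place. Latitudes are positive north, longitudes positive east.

Leg 1: φ1=-0.1281473, φ2=-1.3039407, Δφ=-1.1757934, Δλ=-1.5772610 rad; a=sin²(Δφ/2)+cosφ1·cosφ2·sin²(Δλ/2)=0.4392086377; c=2·atan2(√a, √(1-a))=1.448912045; dist=6371·c=9231.019 ≈ 9231.0 km; running total=9231.0 km
Leg 1 bearing: y=sinΔλ·cosφ2=-0.26369414, x=cosφ1·sinφ2-sinφ1·cosφ2·cosΔλ=-0.95691329; θ=atan2(y, x)=-164.5935° <0 so +360° → 195.4065° ≈ 195.4°
Leg 2: φ1=-1.3039407, φ2=1.2743242, Δφ=2.5782649, Δλ=2.6248303 rad; a=sin²(Δφ/2)+cosφ1·cosφ2·sin²(Δλ/2)=0.9947509633; c=2·atan2(√a, √(1-a))=2.996565117; dist=6371·c=19091.116 ≈ 19091.1 km; running total=28322.1 km
Leg 2 bearing: y=sinΔλ·cosφ2=0.14434095, x=cosφ1·sinφ2-sinφ1·cosφ2·cosΔλ=0.00718530; θ=atan2(y, x)=87.1502° ≈ 87.2°
Leg 3: φ1=1.2743242, φ2=-0.8563301, Δφ=-2.1306543, Δλ=-3.1671652 rad; a=sin²(Δφ/2)+cosφ1·cosφ2·sin²(Δλ/2)=0.9569212136; c=2·atan2(√a, √(1-a))=2.723444360; dist=6371·c=17351.064 ≈ 17351.1 km; running total=45673.2 km
Leg 3 bearing: y=sinΔλ·cosφ2=0.01675368, x=cosφ1·sinφ2-sinφ1·cosφ2·cosΔλ=0.40572322; θ=atan2(y, x)=2.3646° ≈ 2.4°

Leg 1: dist=9231.0 km, bearing=195.4°
Leg 2: dist=19091.1 km, bearing=87.2°
Leg 3: dist=17351.1 km, bearing=2.4°
Total: 45673.2 km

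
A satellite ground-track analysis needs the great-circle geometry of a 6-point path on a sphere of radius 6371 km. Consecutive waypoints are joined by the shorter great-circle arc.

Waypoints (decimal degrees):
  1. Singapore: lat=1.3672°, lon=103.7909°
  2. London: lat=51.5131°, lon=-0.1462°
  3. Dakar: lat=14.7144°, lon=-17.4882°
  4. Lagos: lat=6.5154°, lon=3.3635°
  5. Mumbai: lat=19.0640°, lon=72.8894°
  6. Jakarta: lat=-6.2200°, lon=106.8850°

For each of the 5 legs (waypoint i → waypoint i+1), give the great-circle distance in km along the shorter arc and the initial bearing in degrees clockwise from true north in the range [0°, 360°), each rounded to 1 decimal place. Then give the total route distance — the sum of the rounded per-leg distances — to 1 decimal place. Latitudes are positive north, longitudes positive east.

Leg 1: dist=10845.7 km, bearing=322.5°
Leg 2: dist=4374.6 km, bearing=207.1°
Leg 3: dist=2452.1 km, bearing=109.6°
Leg 4: dist=7623.5 km, bearing=72.0°
Leg 5: dist=4665.8 km, bearing=123.8°
Total: 29961.7 km

Leg 1: φ1=0.0238621, φ2=0.8990732, Δφ=0.8752111, Δλ=-1.8140446 rad; a=sin²(Δφ/2)+cosφ1·cosφ2·sin²(Δλ/2)=0.5655873111; c=2·atan2(√a, √(1-a))=1.702350074; dist=6371·c=10845.672 ≈ 10845.7 km; running total=10845.7 km
Leg 1 bearing: y=sinΔλ·cosφ2=-0.60401458, x=cosφ1·sinφ2-sinφ1·cosφ2·cosΔλ=0.78610407; θ=atan2(y, x)=-37.5374° <0 so +360° → 322.4626° ≈ 322.5°
Leg 2: φ1=0.8990732, φ2=0.2568147, Δφ=-0.6422585, Δλ=-0.3026750 rad; a=sin²(Δφ/2)+cosφ1·cosφ2·sin²(Δλ/2)=0.1133085170; c=2·atan2(√a, √(1-a))=0.686635988; dist=6371·c=4374.558 ≈ 4374.6 km; running total=15220.3 km
Leg 2 bearing: y=sinΔλ·cosφ2=-0.28829900, x=cosφ1·sinφ2-sinφ1·cosφ2·cosΔλ=-0.56459054; θ=atan2(y, x)=-152.9496° <0 so +360° → 207.0504° ≈ 207.1°
Leg 3: φ1=0.2568147, φ2=0.1137152, Δφ=-0.1430995, Δλ=0.3639308 rad; a=sin²(Δφ/2)+cosφ1·cosφ2·sin²(Δλ/2)=0.0365796467; c=2·atan2(√a, √(1-a))=0.384887422; dist=6371·c=2452.118 ≈ 2452.1 km; running total=17672.4 km
Leg 3 bearing: y=sinΔλ·cosφ2=0.35365140, x=cosφ1·sinφ2-sinφ1·cosφ2·cosΔλ=-0.12608327; θ=atan2(y, x)=109.6221° ≈ 109.6°
Leg 4: φ1=0.1137152, φ2=0.3327296, Δφ=0.2190144, Δλ=1.2134559 rad; a=sin²(Δφ/2)+cosφ1·cosφ2·sin²(Δλ/2)=0.3172366479; c=2·atan2(√a, √(1-a))=1.196597725; dist=6371·c=7623.524 ≈ 7623.5 km; running total=25295.9 km
Leg 4 bearing: y=sinΔλ·cosφ2=0.88544930, x=cosφ1·sinφ2-sinφ1·cosφ2·cosΔλ=0.28700132; θ=atan2(y, x)=72.0409° ≈ 72.0°
Leg 5: φ1=0.3327296, φ2=-0.1085595, Δφ=-0.4412890, Δλ=0.5933352 rad; a=sin²(Δφ/2)+cosφ1·cosφ2·sin²(Δλ/2)=0.1281962263; c=2·atan2(√a, √(1-a))=0.732346493; dist=6371·c=4665.780 ≈ 4665.8 km; running total=29961.7 km
Leg 5 bearing: y=sinΔλ·cosφ2=0.55583776, x=cosφ1·sinφ2-sinφ1·cosφ2·cosΔλ=-0.37160759; θ=atan2(y, x)=123.7649° ≈ 123.8°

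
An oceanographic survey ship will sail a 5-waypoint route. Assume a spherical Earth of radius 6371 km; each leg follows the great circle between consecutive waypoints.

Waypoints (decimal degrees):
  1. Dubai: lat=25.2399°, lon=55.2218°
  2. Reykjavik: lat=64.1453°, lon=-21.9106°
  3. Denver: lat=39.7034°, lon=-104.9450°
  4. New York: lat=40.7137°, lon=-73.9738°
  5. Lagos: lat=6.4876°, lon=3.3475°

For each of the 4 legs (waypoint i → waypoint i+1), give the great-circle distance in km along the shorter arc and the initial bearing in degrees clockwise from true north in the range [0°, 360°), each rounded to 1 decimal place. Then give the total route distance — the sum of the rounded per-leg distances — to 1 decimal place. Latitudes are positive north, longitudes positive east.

Leg 1: φ1=0.4405194, φ2=1.1195467, Δφ=0.6790273, Δλ=-1.3462143 rad; a=sin²(Δφ/2)+cosφ1·cosφ2·sin²(Δλ/2)=0.2642139639; c=2·atan2(√a, √(1-a))=1.079723653; dist=6371·c=6878.919 ≈ 6878.9 km; running total=6878.9 km
Leg 1 bearing: y=sinΔλ·cosφ2=-0.42513902, x=cosφ1·sinφ2-sinφ1·cosφ2·cosΔλ=0.77257789; θ=atan2(y, x)=-28.8234° <0 so +360° → 331.1766° ≈ 331.2°
Leg 2: φ1=1.1195467, φ2=0.6929551, Δφ=-0.4265916, Δλ=-1.4492237 rad; a=sin²(Δφ/2)+cosφ1·cosφ2·sin²(Δλ/2)=0.1922206721; c=2·atan2(√a, √(1-a))=0.907701684; dist=6371·c=5782.967 ≈ 5783.0 km; running total=12661.9 km
Leg 2 bearing: y=sinΔλ·cosφ2=-0.76368310, x=cosφ1·sinφ2-sinφ1·cosφ2·cosΔλ=0.19461671; θ=atan2(y, x)=-75.7031° <0 so +360° → 284.2969° ≈ 284.3°
Leg 3: φ1=0.6929551, φ2=0.7105881, Δφ=0.0176331, Δλ=0.5405494 rad; a=sin²(Δφ/2)+cosφ1·cosφ2·sin²(Δλ/2)=0.0416493978; c=2·atan2(√a, √(1-a))=0.411051435; dist=6371·c=2618.809 ≈ 2618.8 km; running total=15280.7 km
Leg 3 bearing: y=sinΔλ·cosφ2=0.39006110, x=cosφ1·sinφ2-sinφ1·cosφ2·cosΔλ=0.08666741; θ=atan2(y, x)=77.4730° ≈ 77.5°
Leg 4: φ1=0.7105881, φ2=0.1132300, Δφ=-0.5973581, Δλ=1.3495113 rad; a=sin²(Δφ/2)+cosφ1·cosφ2·sin²(Δλ/2)=0.3805008366; c=2·atan2(√a, √(1-a))=1.329462175; dist=6371·c=8470.004 ≈ 8470.0 km; running total=23750.7 km
Leg 4 bearing: y=sinΔλ·cosφ2=0.96936868, x=cosφ1·sinφ2-sinφ1·cosφ2·cosΔλ=-0.05660526; θ=atan2(y, x)=93.3419° ≈ 93.3°

Leg 1: dist=6878.9 km, bearing=331.2°
Leg 2: dist=5783.0 km, bearing=284.3°
Leg 3: dist=2618.8 km, bearing=77.5°
Leg 4: dist=8470.0 km, bearing=93.3°
Total: 23750.7 km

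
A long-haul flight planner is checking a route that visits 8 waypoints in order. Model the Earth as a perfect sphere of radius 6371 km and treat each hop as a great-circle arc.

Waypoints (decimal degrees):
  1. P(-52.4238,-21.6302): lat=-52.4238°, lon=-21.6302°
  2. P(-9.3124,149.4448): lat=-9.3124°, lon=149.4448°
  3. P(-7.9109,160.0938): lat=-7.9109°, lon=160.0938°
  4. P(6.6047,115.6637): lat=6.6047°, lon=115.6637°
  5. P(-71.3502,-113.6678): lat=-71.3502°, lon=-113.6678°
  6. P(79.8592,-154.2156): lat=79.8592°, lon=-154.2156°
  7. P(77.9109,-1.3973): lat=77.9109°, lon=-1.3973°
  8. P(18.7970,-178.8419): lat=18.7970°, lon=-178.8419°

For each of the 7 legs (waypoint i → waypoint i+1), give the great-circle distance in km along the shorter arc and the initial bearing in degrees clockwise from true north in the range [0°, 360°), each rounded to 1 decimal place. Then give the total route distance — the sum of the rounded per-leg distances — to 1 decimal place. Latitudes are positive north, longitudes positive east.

Leg 1: dist=13097.7 km, bearing=170.0°
Leg 2: dist=1181.0 km, bearing=83.2°
Leg 3: dist=5184.3 km, bearing=286.9°
Leg 4: dist=12055.8 km, bearing=165.2°
Leg 5: dist=16997.4 km, bearing=345.5°
Leg 6: dist=2402.3 km, bearing=15.1°
Leg 7: dist=9260.4 km, bearing=357.6°
Total: 60178.9 km

Leg 1: φ1=-0.9149679, φ2=-0.1625320, Δφ=0.7524359, Δλ=2.9858220 rad; a=sin²(Δφ/2)+cosφ1·cosφ2·sin²(Δλ/2)=0.7331228201; c=2·atan2(√a, √(1-a))=2.055838468; dist=6371·c=13097.747 ≈ 13097.7 km; running total=13097.7 km
Leg 1 bearing: y=sinΔλ·cosφ2=0.15309680, x=cosφ1·sinφ2-sinφ1·cosφ2·cosΔλ=-0.87130728; θ=atan2(y, x)=170.0343° ≈ 170.0°
Leg 2: φ1=-0.1625320, φ2=-0.1380713, Δφ=0.0244608, Δλ=0.1858601 rad; a=sin²(Δφ/2)+cosφ1·cosφ2·sin²(Δλ/2)=0.0085663801; c=2·atan2(√a, √(1-a))=0.185374792; dist=6371·c=1181.023 ≈ 1181.0 km; running total=14278.7 km
Leg 2 bearing: y=sinΔλ·cosφ2=0.18303329, x=cosφ1·sinφ2-sinφ1·cosφ2·cosΔλ=0.02169800; θ=atan2(y, x)=83.2393° ≈ 83.2°
Leg 3: φ1=-0.1380713, φ2=0.1152738, Δφ=0.2533450, Δλ=-0.7754515 rad; a=sin²(Δφ/2)+cosφ1·cosφ2·sin²(Δλ/2)=0.1566077198; c=2·atan2(√a, √(1-a))=0.813740306; dist=6371·c=5184.339 ≈ 5184.3 km; running total=19463.0 km
Leg 3 bearing: y=sinΔλ·cosφ2=-0.69539267, x=cosφ1·sinφ2-sinφ1·cosφ2·cosΔλ=0.21155616; θ=atan2(y, x)=-73.0789° <0 so +360° → 286.9211° ≈ 286.9°
Leg 4: φ1=0.1152738, φ2=-1.2452959, Δφ=-1.3605697, Δλ=-4.0025898 rad; a=sin²(Δφ/2)+cosφ1·cosφ2·sin²(Δλ/2)=0.6579963427; c=2·atan2(√a, √(1-a))=1.892299095; dist=6371·c=12055.838 ≈ 12055.8 km; running total=31518.8 km
Leg 4 bearing: y=sinΔλ·cosφ2=0.24255305, x=cosφ1·sinφ2-sinφ1·cosφ2·cosΔλ=-0.91723314; θ=atan2(y, x)=165.1878° ≈ 165.2°
Leg 5: φ1=-1.2452959, φ2=1.3938060, Δφ=2.6391019, Δλ=-0.7076926 rad; a=sin²(Δφ/2)+cosφ1·cosφ2·sin²(Δλ/2)=0.9449531001; c=2·atan2(√a, √(1-a))=2.667935818; dist=6371·c=16997.419 ≈ 16997.4 km; running total=48516.2 km
Leg 5 bearing: y=sinΔλ·cosφ2=-0.11445850, x=cosφ1·sinφ2-sinφ1·cosφ2·cosΔλ=0.44154978; θ=atan2(y, x)=-14.5323° <0 so +360° → 345.4677° ≈ 345.5°
Leg 6: φ1=1.3938060, φ2=1.3598017, Δφ=-0.0340042, Δλ=2.6671825 rad; a=sin²(Δφ/2)+cosφ1·cosφ2·sin²(Δλ/2)=0.0351272025; c=2·atan2(√a, √(1-a))=0.377075024; dist=6371·c=2402.345 ≈ 2402.3 km; running total=50918.5 km
Leg 6 bearing: y=sinΔλ·cosφ2=0.09567168, x=cosφ1·sinφ2-sinφ1·cosφ2·cosΔλ=0.35555598; θ=atan2(y, x)=15.0602° ≈ 15.1°
Leg 7: φ1=1.3598017, φ2=0.3280695, Δφ=-1.0317322, Δλ=-3.0969925 rad; a=sin²(Δφ/2)+cosφ1·cosφ2·sin²(Δλ/2)=0.4414975840; c=2·atan2(√a, √(1-a))=1.453522868; dist=6371·c=9260.394 ≈ 9260.4 km; running total=60178.9 km
Leg 7 bearing: y=sinΔλ·cosφ2=-0.04220745, x=cosφ1·sinφ2-sinφ1·cosφ2·cosΔλ=0.99223405; θ=atan2(y, x)=-2.4358° <0 so +360° → 357.5642° ≈ 357.6°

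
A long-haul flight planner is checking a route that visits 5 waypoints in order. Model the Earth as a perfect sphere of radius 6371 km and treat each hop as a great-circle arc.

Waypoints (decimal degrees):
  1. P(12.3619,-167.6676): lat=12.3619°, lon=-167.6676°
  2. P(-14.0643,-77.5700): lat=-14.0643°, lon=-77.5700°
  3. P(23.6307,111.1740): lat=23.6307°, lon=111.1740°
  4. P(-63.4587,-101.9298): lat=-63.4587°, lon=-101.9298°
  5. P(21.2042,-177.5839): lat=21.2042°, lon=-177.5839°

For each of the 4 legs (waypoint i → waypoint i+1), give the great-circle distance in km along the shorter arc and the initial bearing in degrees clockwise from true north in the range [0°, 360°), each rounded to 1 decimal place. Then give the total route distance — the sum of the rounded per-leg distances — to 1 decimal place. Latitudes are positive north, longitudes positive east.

Leg 1: φ1=0.2157559, φ2=-0.2454683, Δφ=-0.4612242, Δλ=1.5724998 rad; a=sin²(Δφ/2)+cosφ1·cosφ2·sin²(Δλ/2)=0.5268196012; c=2·atan2(√a, √(1-a))=1.624461284; dist=6371·c=10349.443 ≈ 10349.4 km; running total=10349.4 km
Leg 1 bearing: y=sinΔλ·cosφ2=0.97002221, x=cosφ1·sinφ2-sinφ1·cosφ2·cosΔλ=-0.23702267; θ=atan2(y, x)=103.7310° ≈ 103.7°
Leg 2: φ1=-0.2454683, φ2=0.4124335, Δφ=0.6579019, Δλ=3.2942042 rad; a=sin²(Δφ/2)+cosφ1·cosφ2·sin²(Δλ/2)=0.9878824319; c=2·atan2(√a, √(1-a))=2.920985926; dist=6371·c=18609.601 ≈ 18609.6 km; running total=28959.0 km
Leg 2 bearing: y=sinΔλ·cosφ2=-0.13927273, x=cosφ1·sinφ2-sinφ1·cosφ2·cosΔλ=0.16877807; θ=atan2(y, x)=-39.5289° <0 so +360° → 320.4711° ≈ 320.5°
Leg 3: φ1=0.4124335, φ2=-1.1075633, Δφ=-1.5199968, Δλ=-3.7193630 rad; a=sin²(Δφ/2)+cosφ1·cosφ2·sin²(Δλ/2)=0.8507610116; c=2·atan2(√a, √(1-a))=2.348327315; dist=6371·c=14961.193 ≈ 14961.2 km; running total=43920.2 km
Leg 3 bearing: y=sinΔλ·cosφ2=0.24404655, x=cosφ1·sinφ2-sinφ1·cosφ2·cosΔλ=-0.66955816; θ=atan2(y, x)=159.9738° ≈ 160.0°
Leg 4: φ1=-1.1075633, φ2=0.3700831, Δφ=1.4776464, Δλ=-1.3204131 rad; a=sin²(Δφ/2)+cosφ1·cosφ2·sin²(Δλ/2)=0.6101771219; c=2·atan2(√a, √(1-a))=1.792973953; dist=6371·c=11423.037 ≈ 11423.0 km; running total=55343.2 km
Leg 4 bearing: y=sinΔλ·cosφ2=-0.90322597, x=cosφ1·sinφ2-sinφ1·cosφ2·cosΔλ=0.36827550; θ=atan2(y, x)=-67.8176° <0 so +360° → 292.1824° ≈ 292.2°

Leg 1: dist=10349.4 km, bearing=103.7°
Leg 2: dist=18609.6 km, bearing=320.5°
Leg 3: dist=14961.2 km, bearing=160.0°
Leg 4: dist=11423.0 km, bearing=292.2°
Total: 55343.2 km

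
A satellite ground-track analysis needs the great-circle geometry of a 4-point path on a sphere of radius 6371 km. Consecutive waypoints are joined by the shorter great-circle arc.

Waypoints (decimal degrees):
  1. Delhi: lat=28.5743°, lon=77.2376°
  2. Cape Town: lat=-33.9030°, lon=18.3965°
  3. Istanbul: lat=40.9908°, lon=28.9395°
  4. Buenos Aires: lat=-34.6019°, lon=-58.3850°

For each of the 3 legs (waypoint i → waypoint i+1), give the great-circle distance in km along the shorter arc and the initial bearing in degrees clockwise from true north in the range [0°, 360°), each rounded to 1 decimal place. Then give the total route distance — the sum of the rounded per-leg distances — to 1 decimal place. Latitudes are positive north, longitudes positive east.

Leg 1: dist=9303.1 km, bearing=225.6°
Leg 2: dist=8397.5 km, bearing=8.2°
Leg 3: dist=12241.4 km, bearing=241.1°
Total: 29942.0 km

Leg 1: φ1=0.4987156, φ2=-0.5917190, Δφ=-1.0904346, Δλ=-1.0269709 rad; a=sin²(Δφ/2)+cosφ1·cosφ2·sin²(Δλ/2)=0.4448261056; c=2·atan2(√a, √(1-a))=1.460223358; dist=6371·c=9303.083 ≈ 9303.1 km; running total=9303.1 km
Leg 1 bearing: y=sinΔλ·cosφ2=-0.71024610, x=cosφ1·sinφ2-sinφ1·cosφ2·cosΔλ=-0.69525092; θ=atan2(y, x)=-134.3887° <0 so +360° → 225.6113° ≈ 225.6°
Leg 2: φ1=-0.5917190, φ2=0.7154244, Δφ=1.3071434, Δλ=0.1840101 rad; a=sin²(Δφ/2)+cosφ1·cosφ2·sin²(Δλ/2)=0.3749836999; c=2·atan2(√a, √(1-a))=1.318082402; dist=6371·c=8397.503 ≈ 8397.5 km; running total=17700.6 km
Leg 2 bearing: y=sinΔλ·cosφ2=0.13811105, x=cosφ1·sinφ2-sinφ1·cosφ2·cosΔλ=0.95833660; θ=atan2(y, x)=8.2007° ≈ 8.2°
Leg 3: φ1=0.7154244, φ2=-0.6039171, Δφ=-1.3193415, Δλ=-1.5241000 rad; a=sin²(Δφ/2)+cosφ1·cosφ2·sin²(Δλ/2)=0.6717430892; c=2·atan2(√a, √(1-a))=1.921422743; dist=6371·c=12241.384 ≈ 12241.4 km; running total=29942.0 km
Leg 3 bearing: y=sinΔλ·cosφ2=-0.82222028, x=cosφ1·sinφ2-sinφ1·cosφ2·cosΔλ=-0.45384034; θ=atan2(y, x)=-118.8973° <0 so +360° → 241.1027° ≈ 241.1°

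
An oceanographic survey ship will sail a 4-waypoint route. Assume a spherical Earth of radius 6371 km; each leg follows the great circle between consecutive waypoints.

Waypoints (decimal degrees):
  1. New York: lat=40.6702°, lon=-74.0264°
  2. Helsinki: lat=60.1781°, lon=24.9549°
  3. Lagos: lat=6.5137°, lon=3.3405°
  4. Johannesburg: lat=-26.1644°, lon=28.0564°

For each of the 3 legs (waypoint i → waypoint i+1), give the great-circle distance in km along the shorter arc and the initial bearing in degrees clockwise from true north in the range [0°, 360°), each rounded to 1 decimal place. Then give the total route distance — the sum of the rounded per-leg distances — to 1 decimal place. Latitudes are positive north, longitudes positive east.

Leg 1: dist=6623.6 km, bearing=34.7°
Leg 2: dist=6237.8 km, bearing=206.2°
Leg 3: dist=4507.1 km, bearing=144.7°
Total: 17368.5 km

Leg 1: φ1=0.7098289, φ2=1.0503060, Δφ=0.3404771, Δλ=1.7275496 rad; a=sin²(Δφ/2)+cosφ1·cosφ2·sin²(Δλ/2)=0.2467410094; c=2·atan2(√a, √(1-a))=1.039654739; dist=6371·c=6623.640 ≈ 6623.6 km; running total=6623.6 km
Leg 1 bearing: y=sinΔλ·cosφ2=0.49120832, x=cosφ1·sinφ2-sinφ1·cosφ2·cosΔλ=0.70862820; θ=atan2(y, x)=34.7290° ≈ 34.7°
Leg 2: φ1=1.0503060, φ2=0.1136855, Δφ=-0.9366205, Δλ=-0.3772424 rad; a=sin²(Δφ/2)+cosφ1·cosφ2·sin²(Δλ/2)=0.2211145122; c=2·atan2(√a, √(1-a))=0.979098546; dist=6371·c=6237.837 ≈ 6237.8 km; running total=12861.4 km
Leg 2 bearing: y=sinΔλ·cosφ2=-0.36598038, x=cosφ1·sinφ2-sinφ1·cosφ2·cosΔλ=-0.74494960; θ=atan2(y, x)=-153.8359° <0 so +360° → 206.1641° ≈ 206.2°
Leg 3: φ1=0.1136855, φ2=-0.4566549, Δφ=-0.5703404, Δλ=0.4313738 rad; a=sin²(Δφ/2)+cosφ1·cosφ2·sin²(Δλ/2)=0.1199865125; c=2·atan2(√a, √(1-a))=0.707441706; dist=6371·c=4507.111 ≈ 4507.1 km; running total=17368.5 km
Leg 3 bearing: y=sinΔλ·cosφ2=0.37527556, x=cosφ1·sinφ2-sinφ1·cosφ2·cosΔλ=-0.53059142; θ=atan2(y, x)=144.7291° ≈ 144.7°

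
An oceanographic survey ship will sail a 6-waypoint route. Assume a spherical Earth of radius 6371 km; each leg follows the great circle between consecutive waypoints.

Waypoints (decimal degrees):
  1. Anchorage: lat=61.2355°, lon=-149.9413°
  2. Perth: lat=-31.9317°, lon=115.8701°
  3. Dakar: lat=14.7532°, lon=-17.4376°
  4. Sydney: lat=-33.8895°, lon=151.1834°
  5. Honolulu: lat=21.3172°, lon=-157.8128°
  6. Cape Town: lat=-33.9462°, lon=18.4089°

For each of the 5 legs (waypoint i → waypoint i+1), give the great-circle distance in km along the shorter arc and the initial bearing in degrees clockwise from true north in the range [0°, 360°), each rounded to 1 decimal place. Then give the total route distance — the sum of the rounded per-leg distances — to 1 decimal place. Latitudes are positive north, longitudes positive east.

Leg 1: dist=13295.5 km, bearing=256.7°
Leg 2: dist=14926.4 km, bearing=259.2°
Leg 3: dist=17599.2 km, bearing=153.7°
Leg 4: dist=8173.4 km, bearing=49.0°
Leg 5: dist=18562.7 km, bearing=166.0°
Total: 72557.2 km

Leg 1: φ1=1.0687611, φ2=-0.5573133, Δφ=-1.6260744, Δλ=4.6392841 rad; a=sin²(Δφ/2)+cosφ1·cosφ2·sin²(Δλ/2)=0.7467361636; c=2·atan2(√a, √(1-a))=2.086873854; dist=6371·c=13295.473 ≈ 13295.5 km; running total=13295.5 km
Leg 1 bearing: y=sinΔλ·cosφ2=-0.84641239, x=cosφ1·sinφ2-sinφ1·cosφ2·cosΔλ=-0.20017773; θ=atan2(y, x)=-103.3060° <0 so +360° → 256.6940° ≈ 256.7°
Leg 2: φ1=-0.5573133, φ2=0.2574919, Δφ=0.8148052, Δλ=-2.3266583 rad; a=sin²(Δφ/2)+cosφ1·cosφ2·sin²(Δλ/2)=0.8488103702; c=2·atan2(√a, √(1-a))=2.342867610; dist=6371·c=14926.410 ≈ 14926.4 km; running total=28221.9 km
Leg 2 bearing: y=sinΔλ·cosφ2=-0.70369020, x=cosφ1·sinφ2-sinφ1·cosφ2·cosΔλ=-0.13470486; θ=atan2(y, x)=-100.8368° <0 so +360° → 259.1632° ≈ 259.2°
Leg 3: φ1=0.2574919, φ2=-0.5914834, Δφ=-0.8489753, Δλ=2.9429916 rad; a=sin²(Δφ/2)+cosφ1·cosφ2·sin²(Δλ/2)=0.9644811292; c=2·atan2(√a, √(1-a))=2.762395851; dist=6371·c=17599.224 ≈ 17599.2 km; running total=45821.1 km
Leg 3 bearing: y=sinΔλ·cosφ2=0.16377996, x=cosφ1·sinφ2-sinφ1·cosφ2·cosΔλ=-0.33197176; θ=atan2(y, x)=153.7403° ≈ 153.7°
Leg 4: φ1=-0.5914834, φ2=0.3720553, Δφ=0.9635387, Δλ=-5.3930011 rad; a=sin²(Δφ/2)+cosφ1·cosφ2·sin²(Δλ/2)=0.3580381047; c=2·atan2(√a, √(1-a))=1.282912485; dist=6371·c=8173.435 ≈ 8173.4 km; running total=53994.5 km
Leg 4 bearing: y=sinΔλ·cosφ2=0.72401418, x=cosφ1·sinφ2-sinφ1·cosφ2·cosΔλ=0.62864199; θ=atan2(y, x)=49.0331° ≈ 49.0°
Leg 5: φ1=0.3720553, φ2=-0.5924730, Δφ=-0.9645283, Δλ=3.0756489 rad; a=sin²(Δφ/2)+cosφ1·cosφ2·sin²(Δλ/2)=0.9870632650; c=2·atan2(√a, √(1-a))=2.913619764; dist=6371·c=18562.672 ≈ 18562.7 km; running total=72557.2 km
Leg 5 bearing: y=sinΔλ·cosφ2=0.05466483, x=cosφ1·sinφ2-sinφ1·cosφ2·cosΔλ=-0.21929264; θ=atan2(y, x)=166.0027° ≈ 166.0°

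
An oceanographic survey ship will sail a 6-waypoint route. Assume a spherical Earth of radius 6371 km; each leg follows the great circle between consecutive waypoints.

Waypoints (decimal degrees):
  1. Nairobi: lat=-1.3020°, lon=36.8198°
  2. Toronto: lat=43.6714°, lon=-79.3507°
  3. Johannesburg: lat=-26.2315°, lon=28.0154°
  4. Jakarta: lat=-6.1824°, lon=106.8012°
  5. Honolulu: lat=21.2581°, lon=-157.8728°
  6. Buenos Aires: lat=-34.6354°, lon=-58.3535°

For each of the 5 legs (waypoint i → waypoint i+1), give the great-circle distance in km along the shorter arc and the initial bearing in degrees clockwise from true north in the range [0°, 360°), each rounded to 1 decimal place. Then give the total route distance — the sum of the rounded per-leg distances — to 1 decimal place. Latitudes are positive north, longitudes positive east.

Leg 1: dist=12181.3 km, bearing=316.5°
Leg 2: dist=13335.1 km, bearing=98.9°
Leg 3: dist=8587.6 km, bearing=90.7°
Leg 4: dist=10806.3 km, bearing=69.3°
Leg 5: dist=12169.6 km, bearing=120.6°
Total: 57079.9 km

Leg 1: φ1=-0.0227242, φ2=0.7622097, Δφ=0.7849339, Δλ=-2.0275577 rad; a=sin²(Δφ/2)+cosφ1·cosφ2·sin²(Δλ/2)=0.6673100385; c=2·atan2(√a, √(1-a))=1.911998364; dist=6371·c=12181.342 ≈ 12181.3 km; running total=12181.3 km
Leg 1 bearing: y=sinΔλ·cosφ2=-0.64916201, x=cosφ1·sinφ2-sinφ1·cosφ2·cosΔλ=0.68309449; θ=atan2(y, x)=-43.5410° <0 so +360° → 316.4590° ≈ 316.5°
Leg 2: φ1=0.7622097, φ2=-0.4578260, Δφ=-1.2200358, Δλ=1.8738920 rad; a=sin²(Δφ/2)+cosφ1·cosφ2·sin²(Δλ/2)=0.7494338682; c=2·atan2(√a, √(1-a))=2.093088170; dist=6371·c=13335.065 ≈ 13335.1 km; running total=25516.4 km
Leg 2 bearing: y=sinΔλ·cosφ2=0.85612693, x=cosφ1·sinφ2-sinφ1·cosφ2·cosΔλ=-0.13482456; θ=atan2(y, x)=98.9496° ≈ 98.9°
Leg 3: φ1=-0.4578260, φ2=-0.1079032, Δφ=0.3499228, Δλ=1.3750716 rad; a=sin²(Δφ/2)+cosφ1·cosφ2·sin²(Δλ/2)=0.3894823236; c=2·atan2(√a, √(1-a))=1.347920373; dist=6371·c=8587.601 ≈ 8587.6 km; running total=34104.0 km
Leg 3 bearing: y=sinΔλ·cosφ2=0.97520212, x=cosφ1·sinφ2-sinφ1·cosφ2·cosΔλ=-0.01114423; θ=atan2(y, x)=90.6547° ≈ 90.7°
Leg 4: φ1=-0.1079032, φ2=0.3710238, Δφ=0.4789271, Δλ=-4.6194327 rad; a=sin²(Δφ/2)+cosφ1·cosφ2·sin²(Δλ/2)=0.5625249694; c=2·atan2(√a, √(1-a))=1.696174492; dist=6371·c=10806.328 ≈ 10806.3 km; running total=44910.3 km
Leg 4 bearing: y=sinΔλ·cosφ2=0.92793307, x=cosφ1·sinφ2-sinφ1·cosφ2·cosΔλ=0.35114490; θ=atan2(y, x)=69.2725° ≈ 69.3°
Leg 5: φ1=0.3710238, φ2=-0.6045018, Δφ=-0.9755256, Δλ=1.7369395 rad; a=sin²(Δφ/2)+cosφ1·cosφ2·sin²(Δλ/2)=0.6664403194; c=2·atan2(√a, √(1-a))=1.910153122; dist=6371·c=12169.586 ≈ 12169.6 km; running total=57079.9 km
Leg 5 bearing: y=sinΔλ·cosφ2=0.81145558, x=cosφ1·sinφ2-sinφ1·cosφ2·cosΔλ=-0.48034397; θ=atan2(y, x)=120.6236° ≈ 120.6°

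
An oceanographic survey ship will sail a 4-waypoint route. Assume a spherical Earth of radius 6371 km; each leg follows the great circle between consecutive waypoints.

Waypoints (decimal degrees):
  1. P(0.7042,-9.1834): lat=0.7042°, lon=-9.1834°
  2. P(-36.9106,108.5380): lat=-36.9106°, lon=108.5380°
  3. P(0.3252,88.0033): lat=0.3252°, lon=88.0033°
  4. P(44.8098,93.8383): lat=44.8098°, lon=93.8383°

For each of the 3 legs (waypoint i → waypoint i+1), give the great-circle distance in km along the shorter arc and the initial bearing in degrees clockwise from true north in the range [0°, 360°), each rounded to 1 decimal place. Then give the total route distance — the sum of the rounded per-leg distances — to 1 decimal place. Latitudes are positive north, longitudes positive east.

Leg 1: dist=12486.1 km, bearing=130.1°
Leg 2: dist=4649.2 km, bearing=328.3°
Leg 3: dist=4979.8 km, bearing=5.9°
Total: 22115.1 km

Leg 1: φ1=0.0122906, φ2=-0.6442115, Δφ=-0.6565021, Δλ=2.0546260 rad; a=sin²(Δφ/2)+cosφ1·cosφ2·sin²(Δλ/2)=0.6896464353; c=2·atan2(√a, √(1-a))=1.959828268; dist=6371·c=12486.066 ≈ 12486.1 km; running total=12486.1 km
Leg 1 bearing: y=sinΔλ·cosφ2=0.70779847, x=cosφ1·sinφ2-sinφ1·cosφ2·cosΔλ=-0.59595155; θ=atan2(y, x)=130.0967° ≈ 130.1°
Leg 2: φ1=-0.6442115, φ2=0.0056758, Δφ=0.6498873, Δλ=-0.3583981 rad; a=sin²(Δφ/2)+cosφ1·cosφ2·sin²(Δλ/2)=0.1273260782; c=2·atan2(√a, √(1-a))=0.729739879; dist=6371·c=4649.173 ≈ 4649.2 km; running total=17135.3 km
Leg 2 bearing: y=sinΔλ·cosφ2=-0.35076894, x=cosφ1·sinφ2-sinφ1·cosφ2·cosΔλ=0.56693716; θ=atan2(y, x)=-31.7454° <0 so +360° → 328.2546° ≈ 328.3°
Leg 3: φ1=0.0056758, φ2=0.7820785, Δφ=0.7764027, Δλ=0.1018400 rad; a=sin²(Δφ/2)+cosφ1·cosφ2·sin²(Δλ/2)=0.1451184680; c=2·atan2(√a, √(1-a))=0.781634521; dist=6371·c=4979.794 ≈ 4979.8 km; running total=22115.1 km
Leg 3 bearing: y=sinΔλ·cosφ2=0.07212556, x=cosφ1·sinφ2-sinφ1·cosφ2·cosΔλ=0.70073839; θ=atan2(y, x)=5.8766° ≈ 5.9°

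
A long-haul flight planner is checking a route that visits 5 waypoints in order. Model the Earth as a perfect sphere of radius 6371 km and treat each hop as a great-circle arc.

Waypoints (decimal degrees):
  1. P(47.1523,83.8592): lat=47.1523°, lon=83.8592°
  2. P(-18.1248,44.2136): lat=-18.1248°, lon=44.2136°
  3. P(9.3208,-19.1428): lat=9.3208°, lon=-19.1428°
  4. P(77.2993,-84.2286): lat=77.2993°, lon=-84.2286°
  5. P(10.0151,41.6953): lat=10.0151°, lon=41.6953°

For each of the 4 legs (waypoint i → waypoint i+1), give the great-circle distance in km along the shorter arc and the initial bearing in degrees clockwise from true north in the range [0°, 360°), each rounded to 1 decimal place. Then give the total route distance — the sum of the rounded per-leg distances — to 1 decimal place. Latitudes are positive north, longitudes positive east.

Leg 1: φ1=0.8229629, φ2=-0.3163374, Δφ=-1.1393003, Δλ=-0.6919463 rad; a=sin²(Δφ/2)+cosφ1·cosφ2·sin²(Δλ/2)=0.3652085653; c=2·atan2(√a, √(1-a))=1.297836489; dist=6371·c=8268.516 ≈ 8268.5 km; running total=8268.5 km
Leg 1 bearing: y=sinΔλ·cosφ2=-0.60637837, x=cosφ1·sinφ2-sinφ1·cosφ2·cosΔλ=-0.74808446; θ=atan2(y, x)=-140.9726° <0 so +360° → 219.0274° ≈ 219.0°
Leg 2: φ1=-0.3163374, φ2=0.1626786, Δφ=0.4790161, Δλ=-1.1057778 rad; a=sin²(Δφ/2)+cosφ1·cosφ2·sin²(Δλ/2)=0.3149115295; c=2·atan2(√a, √(1-a))=1.191596841; dist=6371·c=7591.663 ≈ 7591.7 km; running total=15860.2 km
Leg 2 bearing: y=sinΔλ·cosφ2=-0.88201222, x=cosφ1·sinφ2-sinφ1·cosφ2·cosΔλ=0.29158785; θ=atan2(y, x)=-71.7064° <0 so +360° → 288.2936° ≈ 288.3°
Leg 3: φ1=0.1626786, φ2=1.3491273, Δφ=1.1864486, Δλ=-1.1359615 rad; a=sin²(Δφ/2)+cosφ1·cosφ2·sin²(Δλ/2)=0.3753030551; c=2·atan2(√a, √(1-a))=1.318742009; dist=6371·c=8401.705 ≈ 8401.7 km; running total=24261.9 km
Leg 3 bearing: y=sinΔλ·cosφ2=-0.19939805, x=cosφ1·sinφ2-sinφ1·cosφ2·cosΔλ=0.94765136; θ=atan2(y, x)=-11.8824° <0 so +360° → 348.1176° ≈ 348.1°
Leg 4: φ1=1.3491273, φ2=0.1747965, Δφ=-1.1743308, Δλ=2.1977867 rad; a=sin²(Δφ/2)+cosφ1·cosφ2·sin²(Δλ/2)=0.4786874442; c=2·atan2(√a, √(1-a))=1.528158297; dist=6371·c=9735.897 ≈ 9735.9 km; running total=33997.8 km
Leg 4 bearing: y=sinΔλ·cosφ2=0.79745725, x=cosφ1·sinφ2-sinφ1·cosφ2·cosΔλ=0.60186795; θ=atan2(y, x)=52.9569° ≈ 53.0°

Leg 1: dist=8268.5 km, bearing=219.0°
Leg 2: dist=7591.7 km, bearing=288.3°
Leg 3: dist=8401.7 km, bearing=348.1°
Leg 4: dist=9735.9 km, bearing=53.0°
Total: 33997.8 km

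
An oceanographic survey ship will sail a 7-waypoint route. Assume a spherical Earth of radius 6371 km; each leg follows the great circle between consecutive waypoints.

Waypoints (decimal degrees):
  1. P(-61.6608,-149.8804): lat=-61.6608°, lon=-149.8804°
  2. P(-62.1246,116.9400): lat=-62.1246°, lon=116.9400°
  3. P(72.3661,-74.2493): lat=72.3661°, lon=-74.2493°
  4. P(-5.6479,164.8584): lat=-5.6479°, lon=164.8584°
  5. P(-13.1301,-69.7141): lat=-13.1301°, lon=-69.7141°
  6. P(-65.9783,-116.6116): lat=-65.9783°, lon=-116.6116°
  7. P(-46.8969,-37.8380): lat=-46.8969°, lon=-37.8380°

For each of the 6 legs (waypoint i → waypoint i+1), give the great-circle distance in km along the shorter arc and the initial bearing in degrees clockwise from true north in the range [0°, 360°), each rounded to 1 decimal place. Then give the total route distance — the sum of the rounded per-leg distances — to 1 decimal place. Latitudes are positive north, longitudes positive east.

Leg 1: φ1=-1.0761840, φ2=-1.0842788, Δφ=-0.0080948, Δλ=4.6568945 rad; a=sin²(Δφ/2)+cosφ1·cosφ2·sin²(Δλ/2)=0.1171423389; c=2·atan2(√a, √(1-a))=0.698643566; dist=6371·c=4451.058 ≈ 4451.1 km; running total=4451.1 km
Leg 1 bearing: y=sinΔλ·cosφ2=-0.46683057, x=cosφ1·sinφ2-sinφ1·cosφ2·cosΔλ=-0.44243561; θ=atan2(y, x)=-133.4632° <0 so +360° → 226.5368° ≈ 226.5°
Leg 2: φ1=-1.0842788, φ2=1.2630267, Δφ=2.3473055, Δλ=-3.3368828 rad; a=sin²(Δφ/2)+cosφ1·cosφ2·sin²(Δλ/2)=0.9906873848; c=2·atan2(√a, √(1-a))=2.948288045; dist=6371·c=18783.543 ≈ 18783.5 km; running total=23234.6 km
Leg 2 bearing: y=sinΔλ·cosφ2=0.05878466, x=cosφ1·sinφ2-sinφ1·cosφ2·cosΔλ=0.18288774; θ=atan2(y, x)=17.8187° ≈ 17.8°
Leg 3: φ1=1.2630267, φ2=-0.0985745, Δφ=-1.3616012, Δλ=4.1732166 rad; a=sin²(Δφ/2)+cosφ1·cosφ2·sin²(Δλ/2)=0.6242847793; c=2·atan2(√a, √(1-a))=1.821999510; dist=6371·c=11607.959 ≈ 11608.0 km; running total=34842.6 km
Leg 3 bearing: y=sinΔλ·cosφ2=-0.85396808, x=cosφ1·sinφ2-sinφ1·cosφ2·cosΔλ=0.45711235; θ=atan2(y, x)=-61.8407° <0 so +360° → 298.1593° ≈ 298.2°
Leg 4: φ1=-0.0985745, φ2=-0.2291635, Δφ=-0.1305890, Δλ=-4.0940625 rad; a=sin²(Δφ/2)+cosφ1·cosφ2·sin²(Δλ/2)=0.7697105717; c=2·atan2(√a, √(1-a))=2.140545836; dist=6371·c=13637.418 ≈ 13637.4 km; running total=48480.0 km
Leg 4 bearing: y=sinΔλ·cosφ2=0.79354686, x=cosφ1·sinφ2-sinφ1·cosφ2·cosΔλ=-0.28161714; θ=atan2(y, x)=109.5390° ≈ 109.5°
Leg 5: φ1=-0.2291635, φ2=-1.1515386, Δφ=-0.9223751, Δλ=-0.8185158 rad; a=sin²(Δφ/2)+cosφ1·cosφ2·sin²(Δλ/2)=0.2608107706; c=2·atan2(√a, √(1-a))=1.071989080; dist=6371·c=6829.642 ≈ 6829.6 km; running total=55309.6 km
Leg 5 bearing: y=sinΔλ·cosφ2=-0.29722423, x=cosφ1·sinφ2-sinφ1·cosφ2·cosΔλ=-0.82632428; θ=atan2(y, x)=-160.2166° <0 so +360° → 199.7834° ≈ 199.8°
Leg 6: φ1=-1.1515386, φ2=-0.8185053, Δφ=0.3330333, Δλ=1.3748587 rad; a=sin²(Δφ/2)+cosφ1·cosφ2·sin²(Δλ/2)=0.1394774759; c=2·atan2(√a, √(1-a))=0.765486940; dist=6371·c=4876.917 ≈ 4876.9 km; running total=60186.5 km
Leg 6 bearing: y=sinΔλ·cosφ2=0.67023846, x=cosφ1·sinφ2-sinφ1·cosφ2·cosΔλ=-0.17571126; θ=atan2(y, x)=104.6902° ≈ 104.7°

Leg 1: dist=4451.1 km, bearing=226.5°
Leg 2: dist=18783.5 km, bearing=17.8°
Leg 3: dist=11608.0 km, bearing=298.2°
Leg 4: dist=13637.4 km, bearing=109.5°
Leg 5: dist=6829.6 km, bearing=199.8°
Leg 6: dist=4876.9 km, bearing=104.7°
Total: 60186.5 km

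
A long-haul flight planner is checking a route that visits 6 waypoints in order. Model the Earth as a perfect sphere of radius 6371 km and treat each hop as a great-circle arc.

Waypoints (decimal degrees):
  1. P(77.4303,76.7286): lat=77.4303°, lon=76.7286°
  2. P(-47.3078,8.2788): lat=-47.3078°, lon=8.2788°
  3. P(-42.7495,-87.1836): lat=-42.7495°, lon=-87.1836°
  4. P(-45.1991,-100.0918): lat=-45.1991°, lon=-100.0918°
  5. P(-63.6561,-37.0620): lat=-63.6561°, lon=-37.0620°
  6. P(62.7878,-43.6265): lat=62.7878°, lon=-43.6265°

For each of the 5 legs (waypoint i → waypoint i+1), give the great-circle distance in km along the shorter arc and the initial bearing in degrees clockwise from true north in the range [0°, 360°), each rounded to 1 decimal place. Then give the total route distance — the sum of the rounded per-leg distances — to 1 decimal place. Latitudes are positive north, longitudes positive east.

Leg 1: dist=14627.0 km, bearing=237.4°
Leg 2: dist=7022.9 km, bearing=235.0°
Leg 3: dist=1066.9 km, bearing=250.8°
Leg 4: dist=4331.2 km, bearing=141.0°
Leg 5: dist=14070.5 km, bearing=356.3°
Total: 41118.5 km

Leg 1: φ1=1.3514137, φ2=-0.8256769, Δφ=-2.1770905, Δλ=-1.1946744 rad; a=sin²(Δφ/2)+cosφ1·cosφ2·sin²(Δλ/2)=0.8315937694; c=2·atan2(√a, √(1-a))=2.295865930; dist=6371·c=14626.962 ≈ 14627.0 km; running total=14627.0 km
Leg 1 bearing: y=sinΔλ·cosφ2=-0.63066060, x=cosφ1·sinφ2-sinφ1·cosφ2·cosΔλ=-0.40305024; θ=atan2(y, x)=-122.5823° <0 so +360° → 237.4177° ≈ 237.4°
Leg 2: φ1=-0.8256769, φ2=-0.7461195, Δφ=0.0795573, Δλ=-1.6661332 rad; a=sin²(Δφ/2)+cosφ1·cosφ2·sin²(Δλ/2)=0.2742397894; c=2·atan2(√a, √(1-a))=1.102327711; dist=6371·c=7022.930 ≈ 7022.9 km; running total=21649.9 km
Leg 2 bearing: y=sinΔλ·cosφ2=-0.73099376, x=cosφ1·sinφ2-sinφ1·cosφ2·cosΔλ=-0.51164190; θ=atan2(y, x)=-124.9892° <0 so +360° → 235.0108° ≈ 235.0°
Leg 3: φ1=-0.7461195, φ2=-0.7888731, Δφ=-0.0427536, Δλ=-0.2252906 rad; a=sin²(Δφ/2)+cosφ1·cosφ2·sin²(Δλ/2)=0.0069949646; c=2·atan2(√a, √(1-a))=0.167467436; dist=6371·c=1066.935 ≈ 1066.9 km; running total=22716.8 km
Leg 3 bearing: y=sinΔλ·cosφ2=-0.15741046, x=cosφ1·sinφ2-sinφ1·cosφ2·cosΔλ=-0.05482780; θ=atan2(y, x)=-109.2038° <0 so +360° → 250.7962° ≈ 250.8°
Leg 4: φ1=-0.7888731, φ2=-1.1110085, Δφ=-0.3221354, Δλ=1.1000775 rad; a=sin²(Δφ/2)+cosφ1·cosφ2·sin²(Δλ/2)=0.1111580972; c=2·atan2(√a, √(1-a))=0.679823314; dist=6371·c=4331.154 ≈ 4331.2 km; running total=27048.0 km
Leg 4 bearing: y=sinΔλ·cosφ2=0.39549596, x=cosφ1·sinφ2-sinφ1·cosφ2·cosΔλ=-0.48866230; θ=atan2(y, x)=141.0152° ≈ 141.0°
Leg 5: φ1=-1.1110085, φ2=1.0958538, Δφ=2.2068624, Δλ=-0.1145721 rad; a=sin²(Δφ/2)+cosφ1·cosφ2·sin²(Δλ/2)=0.7976829199; c=2·atan2(√a, √(1-a))=2.208517232; dist=6371·c=14070.463 ≈ 14070.5 km; running total=41118.5 km
Leg 5 bearing: y=sinΔλ·cosφ2=-0.05227784, x=cosφ1·sinφ2-sinφ1·cosφ2·cosΔλ=0.80175217; θ=atan2(y, x)=-3.7307° <0 so +360° → 356.2693° ≈ 356.3°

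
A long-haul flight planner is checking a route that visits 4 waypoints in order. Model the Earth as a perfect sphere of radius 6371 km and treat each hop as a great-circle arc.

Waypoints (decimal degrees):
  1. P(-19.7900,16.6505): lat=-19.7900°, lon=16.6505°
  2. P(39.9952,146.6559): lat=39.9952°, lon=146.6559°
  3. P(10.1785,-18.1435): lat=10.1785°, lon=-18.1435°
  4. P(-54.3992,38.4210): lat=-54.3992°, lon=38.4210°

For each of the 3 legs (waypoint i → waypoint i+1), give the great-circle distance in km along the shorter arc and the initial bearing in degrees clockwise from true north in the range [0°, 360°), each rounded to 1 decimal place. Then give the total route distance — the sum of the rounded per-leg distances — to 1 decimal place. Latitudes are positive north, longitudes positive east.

Leg 1: dist=14780.4 km, bearing=53.3°
Leg 2: dist=14220.2 km, bearing=340.9°
Leg 3: dist=8906.1 km, bearing=150.5°
Total: 37906.7 km

Leg 1: φ1=-0.3454007, φ2=0.6980479, Δφ=1.0434486, Δλ=2.2690223 rad; a=sin²(Δφ/2)+cosφ1·cosφ2·sin²(Δλ/2)=0.8405081515; c=2·atan2(√a, √(1-a))=2.319945951; dist=6371·c=14780.376 ≈ 14780.4 km; running total=14780.4 km
Leg 1 bearing: y=sinΔλ·cosφ2=0.58681892, x=cosφ1·sinφ2-sinφ1·cosφ2·cosΔλ=0.43801866; θ=atan2(y, x)=53.2613° ≈ 53.3°
Leg 2: φ1=0.6980479, φ2=0.1776483, Δφ=-0.5203996, Δλ=-2.8762921 rad; a=sin²(Δφ/2)+cosφ1·cosφ2·sin²(Δλ/2)=0.8070406040; c=2·atan2(√a, √(1-a))=2.232017622; dist=6371·c=14220.184 ≈ 14220.2 km; running total=29000.6 km
Leg 2 bearing: y=sinΔλ·cosφ2=-0.25807279, x=cosφ1·sinφ2-sinφ1·cosφ2·cosΔλ=0.74585703; θ=atan2(y, x)=-19.0860° <0 so +360° → 340.9140° ≈ 340.9°
Leg 3: φ1=0.1776483, φ2=-0.9494452, Δφ=-1.1270935, Δλ=0.9872368 rad; a=sin²(Δφ/2)+cosφ1·cosφ2·sin²(Δλ/2)=0.4139896267; c=2·atan2(√a, √(1-a))=1.397915698; dist=6371·c=8906.121 ≈ 8906.1 km; running total=37906.7 km
Leg 3 bearing: y=sinΔλ·cosφ2=0.48579495, x=cosφ1·sinφ2-sinφ1·cosφ2·cosΔλ=-0.85697849; θ=atan2(y, x)=150.4524° ≈ 150.5°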